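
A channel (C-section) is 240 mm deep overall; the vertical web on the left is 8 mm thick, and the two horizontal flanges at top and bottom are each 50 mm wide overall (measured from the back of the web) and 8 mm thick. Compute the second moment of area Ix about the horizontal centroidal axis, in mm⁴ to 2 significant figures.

Decompose the section into non-overlapping parts with the origin at the bottom-left of its bounding rectangle.
Web: 8 × 240, A = 1 920 mm², y = 120 mm, Ī = 9 216 000 mm⁴.
Top flange (beyond web): 42 × 8, A = 336 mm², y = 236 mm, Ī = 1 792 mm⁴.
Bottom flange (beyond web): 42 × 8, A = 336 mm², y = 4 mm, Ī = 1 792 mm⁴.
By symmetry the centroid is at mid-height, ȳ = 120 mm.
Transfer each piece to the horizontal centroidal axis using Ī + A·d² with d = y − 120:
  web: d = 0 mm → contributes +9 216 000 mm⁴
  top flange (beyond web): d = 116 mm → contributes +4 523 008 mm⁴
  bottom flange (beyond web): d = -116 mm → contributes +4 523 008 mm⁴
Total I = 18 262 016 mm⁴.

Ix ≈ 1.8 × 10⁷ mm⁴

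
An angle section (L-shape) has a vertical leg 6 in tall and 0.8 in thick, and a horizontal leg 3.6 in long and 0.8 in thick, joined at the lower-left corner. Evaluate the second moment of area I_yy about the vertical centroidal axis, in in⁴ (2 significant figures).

Break the section into simple shapes (no overlaps), measuring from the bottom-left corner of the bounding box.
Vertical leg: 0.8 × 6, A = 4.8 in², x = 0.4 in, Ī = 0.256 in⁴.
Horizontal leg (remainder): 2.8 × 0.8, A = 2.24 in², x = 2.2 in, Ī = 1.463 in⁴.
Centroid: x̄ = ΣA·x / ΣA = 0.9727 in.
Transfer each piece to the vertical centroidal axis using Ī + A·d² with d = x − 0.9727:
  vertical leg: d = -0.5727 in → contributes +1.83 in⁴
  horizontal leg (remainder): d = 1.227 in → contributes +4.837 in⁴
Total I = 6.668 in⁴.

I_yy ≈ 6.7 in⁴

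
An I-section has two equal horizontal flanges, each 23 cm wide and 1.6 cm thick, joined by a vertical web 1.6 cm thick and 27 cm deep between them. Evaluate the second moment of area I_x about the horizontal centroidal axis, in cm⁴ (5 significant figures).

Split into non-overlapping primitives; take the origin at the lower-left of the bounding box.
Bottom flange: 23 × 1.6, A = 36.8 cm², y = 0.8 cm, Ī = 7.850667 cm⁴.
Web: 1.6 × 27, A = 43.2 cm², y = 15.1 cm, Ī = 2624.4 cm⁴.
Top flange: 23 × 1.6, A = 36.8 cm², y = 29.4 cm, Ī = 7.850667 cm⁴.
By symmetry the centroid is at mid-height, ȳ = 15.1 cm.
Transfer each piece to the horizontal centroidal axis using Ī + A·d² with d = y − 15.1:
  bottom flange: d = -14.3 cm → contributes +7533.083 cm⁴
  web: d = 0 cm → contributes +2624.4 cm⁴
  top flange: d = 14.3 cm → contributes +7533.083 cm⁴
Total I = 17690.57 cm⁴.

I_x ≈ 1.7691 × 10⁴ cm⁴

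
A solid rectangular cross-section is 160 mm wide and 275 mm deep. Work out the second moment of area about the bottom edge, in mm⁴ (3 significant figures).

The section: 160 × 275, A = 44 000 mm², y = 137.5 mm, Ī = 277 291 667 mm⁴.
Transfer it to the base of the section using Ī + A·d² with d = y − 0:
  the section: d = 137.5 mm → contributes +1 109 166 667 mm⁴
Total I = 1 109 166 667 mm⁴.

I_base ≈ 1.11 × 10⁹ mm⁴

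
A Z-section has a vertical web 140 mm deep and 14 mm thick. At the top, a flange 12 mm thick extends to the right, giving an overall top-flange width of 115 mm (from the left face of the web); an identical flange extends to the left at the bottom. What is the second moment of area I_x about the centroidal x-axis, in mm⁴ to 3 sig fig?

Break the section into simple shapes (no overlaps), measuring from the bottom-left corner of the bounding box.
Web: 14 × 140, A = 1 960 mm², y = 70 mm, Ī = 3 201 333 mm⁴.
Top flange (beyond web): 101 × 12, A = 1 212 mm², y = 134 mm, Ī = 14 544 mm⁴.
Bottom flange (beyond web): 101 × 12, A = 1 212 mm², y = 6 mm, Ī = 14 544 mm⁴.
Centroid: ȳ = ΣA·y / ΣA = 70 mm.
Transfer each piece to the centroidal x-axis using Ī + A·d² with d = y − 70:
  web: d = 0 mm → contributes +3 201 333 mm⁴
  top flange (beyond web): d = 64 mm → contributes +4 978 896 mm⁴
  bottom flange (beyond web): d = -64 mm → contributes +4 978 896 mm⁴
Total I = 13 159 125 mm⁴.

I_x ≈ 1.32 × 10⁷ mm⁴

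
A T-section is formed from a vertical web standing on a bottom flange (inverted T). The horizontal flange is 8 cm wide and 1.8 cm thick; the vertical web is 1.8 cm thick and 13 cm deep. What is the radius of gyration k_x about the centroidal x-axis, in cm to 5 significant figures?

k_x ≈ 4.6621 cm

Split into non-overlapping primitives; take the origin at the lower-left of the bounding box.
Flange: 8 × 1.8, A = 14.4 cm², y = 0.9 cm, Ī = 3.888 cm⁴.
Web: 1.8 × 13, A = 23.4 cm², y = 8.3 cm, Ī = 329.55 cm⁴.
Centroid: ȳ = ΣA·y / ΣA = 5.480952 cm.
Transfer each piece to the centroidal x-axis using Ī + A·d² with d = y − 5.480952:
  flange: d = -4.580952 cm → contributes +306.0738 cm⁴
  web: d = 2.819048 cm → contributes +515.5105 cm⁴
Total I = 821.5843 cm⁴.
Radius of gyration: k = √(I/A) = √(821.5843 / 37.8) = 4.662085 cm.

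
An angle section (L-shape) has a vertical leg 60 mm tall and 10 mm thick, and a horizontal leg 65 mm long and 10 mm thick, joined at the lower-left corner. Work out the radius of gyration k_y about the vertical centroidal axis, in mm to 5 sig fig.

Break the section into simple shapes (no overlaps), measuring from the bottom-left corner of the bounding box.
Vertical leg: 10 × 60, A = 600 mm², x = 5 mm, Ī = 5 000 mm⁴.
Horizontal leg (remainder): 55 × 10, A = 550 mm², x = 37.5 mm, Ī = 138645.8 mm⁴.
Centroid: x̄ = ΣA·x / ΣA = 20.54348 mm.
Transfer each piece to the vertical centroidal axis using Ī + A·d² with d = x − 20.54348:
  vertical leg: d = -15.54348 mm → contributes +149959.8 mm⁴
  horizontal leg (remainder): d = 16.95652 mm → contributes +296783.8 mm⁴
Total I = 446743.7 mm⁴.
Radius of gyration: k = √(I/A) = √(446743.7 / 1 150) = 19.70971 mm.

k_y ≈ 19.710 mm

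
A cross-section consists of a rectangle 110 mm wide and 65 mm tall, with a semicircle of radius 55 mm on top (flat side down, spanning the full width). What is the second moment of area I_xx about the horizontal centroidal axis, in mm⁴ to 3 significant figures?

I_xx ≈ 1.24 × 10⁷ mm⁴

Decompose the section into non-overlapping parts with the origin at the bottom-left of its bounding rectangle.
Rectangular body: 110 × 65, A = 7 150 mm², y = 32.5 mm, Ī = 2 517 396 mm⁴.
Semicircular cap: semicircle r = 55, A = 4751.7 mm², y = 88.343 mm, Ī = 1 004 345 mm⁴.
Centroid: ȳ = ΣA·y / ΣA = 54.795 mm.
Transfer each piece to the horizontal centroidal axis using Ī + A·d² with d = y − 54.795:
  rectangular body: d = -22.295 mm → contributes +6 071 374 mm⁴
  semicircular cap: d = 33.548 mm → contributes +6 352 150 mm⁴
Total I = 12 423 524 mm⁴.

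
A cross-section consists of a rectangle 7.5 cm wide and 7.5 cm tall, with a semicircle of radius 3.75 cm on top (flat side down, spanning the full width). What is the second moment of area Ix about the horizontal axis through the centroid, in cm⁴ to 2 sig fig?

Break the section into simple shapes (no overlaps), measuring from the bottom-left corner of the bounding box.
Rectangular body: 7.5 × 7.5, A = 56.25 cm², y = 3.75 cm, Ī = 263.7 cm⁴.
Semicircular cap: semicircle r = 3.75, A = 22.09 cm², y = 9.092 cm, Ī = 21.7 cm⁴.
Centroid: ȳ = ΣA·y / ΣA = 5.256 cm.
Transfer each piece to the horizontal axis through the centroid using Ī + A·d² with d = y − 5.256:
  rectangular body: d = -1.506 cm → contributes +391.3 cm⁴
  semicircular cap: d = 3.835 cm → contributes +346.6 cm⁴
Total I = 737.9 cm⁴.

Ix ≈ 740 cm⁴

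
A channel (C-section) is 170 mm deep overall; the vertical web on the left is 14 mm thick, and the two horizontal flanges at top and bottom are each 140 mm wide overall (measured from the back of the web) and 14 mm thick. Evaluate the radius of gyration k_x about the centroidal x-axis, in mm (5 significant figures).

Break the section into simple shapes (no overlaps), measuring from the bottom-left corner of the bounding box.
Web: 14 × 170, A = 2 380 mm², y = 85 mm, Ī = 5 731 833 mm⁴.
Top flange (beyond web): 126 × 14, A = 1 764 mm², y = 163 mm, Ī = 28 812 mm⁴.
Bottom flange (beyond web): 126 × 14, A = 1 764 mm², y = 7 mm, Ī = 28 812 mm⁴.
By symmetry the centroid is at mid-height, ȳ = 85 mm.
Transfer each piece to the centroidal x-axis using Ī + A·d² with d = y − 85:
  web: d = 0 mm → contributes +5 731 833 mm⁴
  top flange (beyond web): d = 78 mm → contributes +10 760 988 mm⁴
  bottom flange (beyond web): d = -78 mm → contributes +10 760 988 mm⁴
Total I = 27 253 809 mm⁴.
Radius of gyration: k = √(I/A) = √(27 253 809 / 5 908) = 67.91933 mm.

k_x ≈ 67.919 mm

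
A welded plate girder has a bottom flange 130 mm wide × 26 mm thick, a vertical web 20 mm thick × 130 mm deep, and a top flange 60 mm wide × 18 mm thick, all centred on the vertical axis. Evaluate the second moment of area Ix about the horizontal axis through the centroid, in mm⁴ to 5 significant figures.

Ix ≈ 2.5578 × 10⁷ mm⁴

Treat the section as a set of non-overlapping primitives; coordinates are from the bounding-box lower-left.
Bottom plate: 130 × 26, A = 3 380 mm², y = 13 mm, Ī = 190406.7 mm⁴.
Web plate: 20 × 130, A = 2 600 mm², y = 91 mm, Ī = 3 661 667 mm⁴.
Top plate: 60 × 18, A = 1 080 mm², y = 165 mm, Ī = 29 160 mm⁴.
Centroid: ȳ = ΣA·y / ΣA = 64.97734 mm.
Transfer each piece to the horizontal axis through the centroid using Ī + A·d² with d = y − 64.97734:
  bottom plate: d = -51.97734 mm → contributes +9 321 962 mm⁴
  web plate: d = 26.02266 mm → contributes +5 422 332 mm⁴
  top plate: d = 100.0227 mm → contributes +10 834 056 mm⁴
Total I = 25 578 350 mm⁴.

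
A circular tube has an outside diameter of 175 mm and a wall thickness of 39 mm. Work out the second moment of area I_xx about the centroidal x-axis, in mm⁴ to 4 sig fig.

Treat the section as a set of non-overlapping primitives; coordinates are from the bounding-box lower-left.
Outer circle: ⌀175, A = 24052.8 mm², y = 87.5 mm, Ī = 46 038 598 mm⁴.
Bore (subtracted): ⌀97, A = 7389.81 mm², y = 87.5 mm, Ī = 4 345 671 mm⁴.
By symmetry the centroid is at mid-height, ȳ = 87.5 mm.
All pieces are centred on the centroidal x-axis, so I = ΣĪ (holes subtracted) = 41 692 927 mm⁴.

I_xx ≈ 4.169 × 10⁷ mm⁴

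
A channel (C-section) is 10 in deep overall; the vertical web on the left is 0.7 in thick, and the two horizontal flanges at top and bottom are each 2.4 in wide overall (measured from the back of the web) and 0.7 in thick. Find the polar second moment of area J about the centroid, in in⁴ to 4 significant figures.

Decompose the section into non-overlapping parts with the origin at the bottom-left of its bounding rectangle.
Web: 0.7 × 10, A = 7 in², y = 5 in, Ī = 58.3333 in⁴.
Top flange (beyond web): 1.7 × 0.7, A = 1.19 in², y = 9.65 in, Ī = 0.0485917 in⁴.
Bottom flange (beyond web): 1.7 × 0.7, A = 1.19 in², y = 0.35 in, Ī = 0.0485917 in⁴.
By symmetry the centroid is at mid-height, ȳ = 5 in.
Transfer each piece to the centroidal x-axis using Ī + A·d² with d = y − 5:
  web: d = 0 in → contributes +58.3333 in⁴
  top flange (beyond web): d = 4.65 in → contributes +25.7794 in⁴
  bottom flange (beyond web): d = -4.65 in → contributes +25.7794 in⁴
Total I = 109.892 in⁴.
For the y-axis: x̄ = 0.654478 in.
Repeating about the centroidal y-axis gives I_y = 3.41663 in⁴.
Polar second moment: J = I_x + I_y = 113.309 in⁴.

J ≈ 113.3 in⁴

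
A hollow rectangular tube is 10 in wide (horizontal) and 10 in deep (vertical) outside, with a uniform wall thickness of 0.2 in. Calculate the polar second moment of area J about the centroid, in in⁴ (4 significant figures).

Decompose the section into non-overlapping parts with the origin at the bottom-left of its bounding rectangle.
Outer rectangle: 10 × 10, A = 100 in², y = 5 in, Ī = 833.333 in⁴.
Inner void (subtracted): 9.6 × 9.6, A = 92.16 in², y = 5 in, Ī = 707.789 in⁴.
By symmetry the centroid is at mid-height, ȳ = 5 in.
All pieces are centred on the centroidal x-axis, so I = ΣĪ (holes subtracted) = 125.545 in⁴.
Repeating about the centroidal y-axis gives I_y = 125.545 in⁴.
Polar second moment: J = I_x + I_y = 251.089 in⁴.

J ≈ 251.1 in⁴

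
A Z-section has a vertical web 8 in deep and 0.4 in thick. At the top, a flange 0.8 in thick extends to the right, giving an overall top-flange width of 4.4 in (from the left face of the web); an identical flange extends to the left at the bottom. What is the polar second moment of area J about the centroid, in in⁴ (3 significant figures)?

J ≈ 140 in⁴

Decompose the section into non-overlapping parts with the origin at the bottom-left of its bounding rectangle.
Web: 0.4 × 8, A = 3.2 in², y = 4 in, Ī = 17.067 in⁴.
Top flange (beyond web): 4 × 0.8, A = 3.2 in², y = 7.6 in, Ī = 0.17067 in⁴.
Bottom flange (beyond web): 4 × 0.8, A = 3.2 in², y = 0.4 in, Ī = 0.17067 in⁴.
Centroid: ȳ = ΣA·y / ΣA = 4 in.
Transfer each piece to the centroidal x-axis using Ī + A·d² with d = y − 4:
  web: d = 0 in → contributes +17.067 in⁴
  top flange (beyond web): d = 3.6 in → contributes +41.643 in⁴
  bottom flange (beyond web): d = -3.6 in → contributes +41.643 in⁴
Total I = 100.35 in⁴.
For the y-axis: x̄ = 4.2 in.
Repeating about the centroidal y-axis gives I_y = 39.552 in⁴.
Polar second moment: J = I_x + I_y = 139.9 in⁴.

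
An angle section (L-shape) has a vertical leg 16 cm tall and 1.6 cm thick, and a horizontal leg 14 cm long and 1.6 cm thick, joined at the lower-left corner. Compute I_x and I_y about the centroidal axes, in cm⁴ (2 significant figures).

Split into non-overlapping primitives; take the origin at the lower-left of the bounding box.
Vertical leg: 1.6 × 16, A = 25.6 cm², y = 8 cm, Ī = 546.1 cm⁴.
Horizontal leg (remainder): 12.4 × 1.6, A = 19.84 cm², y = 0.8 cm, Ī = 4.233 cm⁴.
Centroid: ȳ = ΣA·y / ΣA = 4.856 cm.
Transfer each piece to the centroidal x-axis using Ī + A·d² with d = y − 4.856:
  vertical leg: d = 3.144 cm → contributes +799.1 cm⁴
  horizontal leg (remainder): d = -4.056 cm → contributes +330.7 cm⁴
Total I = 1 130 cm⁴.
For the y-axis: x̄ = 3.856 cm.
Repeating about the centroidal y-axis gives I_y = 807.4 cm⁴.

I_x ≈ 1100 cm⁴, I_y ≈ 810 cm⁴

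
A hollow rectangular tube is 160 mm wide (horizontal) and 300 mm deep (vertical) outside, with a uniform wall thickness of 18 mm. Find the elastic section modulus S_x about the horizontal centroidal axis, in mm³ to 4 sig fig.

Split into non-overlapping primitives; take the origin at the lower-left of the bounding box.
Outer rectangle: 160 × 300, A = 48 000 mm², y = 150 mm, Ī = 360 000 000 mm⁴.
Inner void (subtracted): 124 × 264, A = 32 736 mm², y = 150 mm, Ī = 190 130 688 mm⁴.
By symmetry the centroid is at mid-height, ȳ = 150 mm.
All pieces are centred on the horizontal centroidal axis, so I = ΣĪ (holes subtracted) = 169 869 312 mm⁴.
Extreme fibre distance c = 150 mm; S = I/c = 1 132 462 mm³.

S_x ≈ 1.132 × 10⁶ mm³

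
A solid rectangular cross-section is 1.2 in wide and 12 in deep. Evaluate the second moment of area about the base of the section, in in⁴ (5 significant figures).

I_base ≈ 691.20 in⁴

The section: 1.2 × 12, A = 14.4 in², y = 6 in, Ī = 172.8 in⁴.
Transfer it to the base of the section using Ī + A·d² with d = y − 0:
  the section: d = 6 in → contributes +691.2 in⁴
Total I = 691.2 in⁴.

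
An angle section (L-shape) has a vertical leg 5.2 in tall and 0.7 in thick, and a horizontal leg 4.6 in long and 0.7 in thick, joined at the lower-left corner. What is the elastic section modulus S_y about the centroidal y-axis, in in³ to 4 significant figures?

S_y ≈ 3.634 in³

Split into non-overlapping primitives; take the origin at the lower-left of the bounding box.
Vertical leg: 0.7 × 5.2, A = 3.64 in², x = 0.35 in, Ī = 0.148633 in⁴.
Horizontal leg (remainder): 3.9 × 0.7, A = 2.73 in², x = 2.65 in, Ī = 3.46028 in⁴.
Centroid: x̄ = ΣA·x / ΣA = 1.33571 in.
Transfer each piece to the centroidal y-axis using Ī + A·d² with d = x − 1.33571:
  vertical leg: d = -0.985714 in → contributes +3.68538 in⁴
  horizontal leg (remainder): d = 1.31429 in → contributes +8.17593 in⁴
Total I = 11.8613 in⁴.
Extreme fibre distance c = 3.26429 in; S = I/c = 3.63366 in³.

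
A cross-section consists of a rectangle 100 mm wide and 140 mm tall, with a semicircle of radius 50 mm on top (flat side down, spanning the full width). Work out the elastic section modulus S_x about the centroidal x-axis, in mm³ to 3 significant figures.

Decompose the section into non-overlapping parts with the origin at the bottom-left of its bounding rectangle.
Rectangular body: 100 × 140, A = 14 000 mm², y = 70 mm, Ī = 22 866 667 mm⁴.
Semicircular cap: semicircle r = 50, A = 3 927 mm², y = 161.22 mm, Ī = 685 981 mm⁴.
Centroid: ȳ = ΣA·y / ΣA = 89.982 mm.
Transfer each piece to the centroidal x-axis using Ī + A·d² with d = y − 89.982:
  rectangular body: d = -19.982 mm → contributes +28 456 765 mm⁴
  semicircular cap: d = 71.238 mm → contributes +20 615 076 mm⁴
Total I = 49 071 841 mm⁴.
Extreme fibre distance c = 100.02 mm; S = I/c = 490 632 mm³.

S_x ≈ 4.91 × 10⁵ mm³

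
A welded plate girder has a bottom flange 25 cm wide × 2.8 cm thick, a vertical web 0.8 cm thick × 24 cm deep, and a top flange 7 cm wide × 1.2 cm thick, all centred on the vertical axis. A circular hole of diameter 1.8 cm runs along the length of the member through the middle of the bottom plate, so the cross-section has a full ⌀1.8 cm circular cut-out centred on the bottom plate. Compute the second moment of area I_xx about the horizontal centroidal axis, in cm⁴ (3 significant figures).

I_xx ≈ 7710 cm⁴

Split into non-overlapping primitives; take the origin at the lower-left of the bounding box.
Bottom plate: 25 × 2.8, A = 70 cm², y = 1.4 cm, Ī = 45.733 cm⁴.
Web plate: 0.8 × 24, A = 19.2 cm², y = 14.8 cm, Ī = 921.6 cm⁴.
Top plate: 7 × 1.2, A = 8.4 cm², y = 27.4 cm, Ī = 1.008 cm⁴.
Hole (subtracted): ⌀1.8, A = 2.5447 cm², y = 1.4 cm, Ī = 0.5153 cm⁴.
Centroid: ȳ = ΣA·y / ΣA = 6.4042 cm.
Transfer each piece to the horizontal centroidal axis using Ī + A·d² with d = y − 6.4042:
  bottom plate: d = -5.0042 cm → contributes +1798.7 cm⁴
  web plate: d = 8.3958 cm → contributes +2 275 cm⁴
  top plate: d = 20.996 cm → contributes +3703.9 cm⁴
  hole: d = -5.0042 cm → contributes −64.241 cm⁴
Total I = 7713.4 cm⁴.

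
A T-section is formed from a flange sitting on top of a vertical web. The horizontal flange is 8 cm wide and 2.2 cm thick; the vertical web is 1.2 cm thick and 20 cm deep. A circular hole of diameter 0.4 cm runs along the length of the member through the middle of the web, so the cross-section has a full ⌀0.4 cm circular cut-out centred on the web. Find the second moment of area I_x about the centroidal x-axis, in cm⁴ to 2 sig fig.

Decompose the section into non-overlapping parts with the origin at the bottom-left of its bounding rectangle.
Flange: 8 × 2.2, A = 17.6 cm², y = 21.1 cm, Ī = 7.099 cm⁴.
Web: 1.2 × 20, A = 24 cm², y = 10 cm, Ī = 800 cm⁴.
Hole (subtracted): ⌀0.4, A = 0.1257 cm², y = 10 cm, Ī = 0.001257 cm⁴.
Centroid: ȳ = ΣA·y / ΣA = 14.71 cm.
Transfer each piece to the centroidal x-axis using Ī + A·d² with d = y − 14.71:
  flange: d = 6.39 cm → contributes +725.7 cm⁴
  web: d = -4.71 cm → contributes +1 333 cm⁴
  hole: d = -4.71 cm → contributes −2.789 cm⁴
Total I = 2 055 cm⁴.

I_x ≈ 2100 cm⁴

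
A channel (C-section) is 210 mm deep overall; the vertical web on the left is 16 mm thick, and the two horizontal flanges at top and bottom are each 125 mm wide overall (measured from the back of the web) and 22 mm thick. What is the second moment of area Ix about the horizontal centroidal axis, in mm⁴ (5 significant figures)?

Break the section into simple shapes (no overlaps), measuring from the bottom-left corner of the bounding box.
Web: 16 × 210, A = 3 360 mm², y = 105 mm, Ī = 12 348 000 mm⁴.
Top flange (beyond web): 109 × 22, A = 2 398 mm², y = 199 mm, Ī = 96719.33 mm⁴.
Bottom flange (beyond web): 109 × 22, A = 2 398 mm², y = 11 mm, Ī = 96719.33 mm⁴.
By symmetry the centroid is at mid-height, ȳ = 105 mm.
Transfer each piece to the horizontal centroidal axis using Ī + A·d² with d = y − 105:
  web: d = 0 mm → contributes +12 348 000 mm⁴
  top flange (beyond web): d = 94 mm → contributes +21 285 447 mm⁴
  bottom flange (beyond web): d = -94 mm → contributes +21 285 447 mm⁴
Total I = 54 918 895 mm⁴.

Ix ≈ 5.4919 × 10⁷ mm⁴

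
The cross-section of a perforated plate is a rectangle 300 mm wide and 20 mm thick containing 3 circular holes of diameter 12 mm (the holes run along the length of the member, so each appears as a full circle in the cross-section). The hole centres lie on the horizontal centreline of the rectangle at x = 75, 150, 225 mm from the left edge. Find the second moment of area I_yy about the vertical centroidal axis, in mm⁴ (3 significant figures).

Break the section into simple shapes (no overlaps), measuring from the bottom-left corner of the bounding box.
Plate: 300 × 20, A = 6 000 mm², x = 150 mm, Ī = 45 000 000 mm⁴.
Hole 1 (subtracted): ⌀12, A = 113.1 mm², x = 75 mm, Ī = 1017.9 mm⁴.
Hole 2 (subtracted): ⌀12, A = 113.1 mm², x = 150 mm, Ī = 1017.9 mm⁴.
Hole 3 (subtracted): ⌀12, A = 113.1 mm², x = 225 mm, Ī = 1017.9 mm⁴.
By symmetry the centroid is at mid-width, x̄ = 150 mm.
Transfer each piece to the vertical centroidal axis using Ī + A·d² with d = x − 150:
  plate: d = 0 mm → contributes +45 000 000 mm⁴
  hole 1: d = -75 mm → contributes −637 190 mm⁴
  hole 2: d = 0 mm → contributes −1017.9 mm⁴
  hole 3: d = 75 mm → contributes −637 190 mm⁴
Total I = 43 724 601 mm⁴.

I_yy ≈ 4.37 × 10⁷ mm⁴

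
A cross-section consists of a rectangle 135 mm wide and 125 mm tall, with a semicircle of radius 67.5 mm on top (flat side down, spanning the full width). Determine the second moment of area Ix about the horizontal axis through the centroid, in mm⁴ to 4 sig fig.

Ix ≈ 6.600 × 10⁷ mm⁴

Treat the section as a set of non-overlapping primitives; coordinates are from the bounding-box lower-left.
Rectangular body: 135 × 125, A = 16 875 mm², y = 62.5 mm, Ī = 21 972 656 mm⁴.
Semicircular cap: semicircle r = 67.5, A = 7156.94 mm², y = 153.648 mm, Ī = 2 278 490 mm⁴.
Centroid: ȳ = ΣA·y / ΣA = 89.6447 mm.
Transfer each piece to the horizontal axis through the centroid using Ī + A·d² with d = y − 89.6447:
  rectangular body: d = -27.1447 mm → contributes +34 406 751 mm⁴
  semicircular cap: d = 64.0032 mm → contributes +31 596 233 mm⁴
Total I = 66 002 984 mm⁴.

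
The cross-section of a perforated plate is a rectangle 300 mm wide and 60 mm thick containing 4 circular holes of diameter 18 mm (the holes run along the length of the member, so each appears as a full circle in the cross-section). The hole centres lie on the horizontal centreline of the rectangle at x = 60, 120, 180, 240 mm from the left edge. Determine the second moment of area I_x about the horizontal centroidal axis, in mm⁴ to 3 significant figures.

I_x ≈ 5.38 × 10⁶ mm⁴

Treat the section as a set of non-overlapping primitives; coordinates are from the bounding-box lower-left.
Plate: 300 × 60, A = 18 000 mm², y = 30 mm, Ī = 5 400 000 mm⁴.
Hole 1 (subtracted): ⌀18, A = 254.47 mm², y = 30 mm, Ī = 5 153 mm⁴.
Hole 2 (subtracted): ⌀18, A = 254.47 mm², y = 30 mm, Ī = 5 153 mm⁴.
Hole 3 (subtracted): ⌀18, A = 254.47 mm², y = 30 mm, Ī = 5 153 mm⁴.
Hole 4 (subtracted): ⌀18, A = 254.47 mm², y = 30 mm, Ī = 5 153 mm⁴.
By symmetry the centroid is at mid-height, ȳ = 30 mm.
All pieces are centred on the horizontal centroidal axis, so I = ΣĪ (holes subtracted) = 5 379 388 mm⁴.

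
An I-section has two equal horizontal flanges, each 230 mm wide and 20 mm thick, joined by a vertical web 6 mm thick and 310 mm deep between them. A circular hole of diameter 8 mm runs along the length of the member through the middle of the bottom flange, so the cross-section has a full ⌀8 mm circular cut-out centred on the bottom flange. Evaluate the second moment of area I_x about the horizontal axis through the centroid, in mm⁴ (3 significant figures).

Decompose the section into non-overlapping parts with the origin at the bottom-left of its bounding rectangle.
Bottom flange: 230 × 20, A = 4 600 mm², y = 10 mm, Ī = 153 333 mm⁴.
Web: 6 × 310, A = 1 860 mm², y = 175 mm, Ī = 14 895 500 mm⁴.
Top flange: 230 × 20, A = 4 600 mm², y = 340 mm, Ī = 153 333 mm⁴.
Hole (subtracted): ⌀8, A = 50.265 mm², y = 10 mm, Ī = 201.06 mm⁴.
Centroid: ȳ = ΣA·y / ΣA = 175.75 mm.
Transfer each piece to the horizontal axis through the centroid using Ī + A·d² with d = y − 175.75:
  bottom flange: d = -165.75 mm → contributes +126 534 477 mm⁴
  web: d = -0.75332 mm → contributes +14 896 556 mm⁴
  top flange: d = 164.25 mm → contributes +124 247 411 mm⁴
  hole: d = -165.75 mm → contributes −1 381 203 mm⁴
Total I = 264 297 240 mm⁴.

I_x ≈ 2.64 × 10⁸ mm⁴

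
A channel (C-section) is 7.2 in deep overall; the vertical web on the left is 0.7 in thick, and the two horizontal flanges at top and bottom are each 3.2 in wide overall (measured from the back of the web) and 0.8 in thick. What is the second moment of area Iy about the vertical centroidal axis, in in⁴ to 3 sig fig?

Iy ≈ 8.00 in⁴

Break the section into simple shapes (no overlaps), measuring from the bottom-left corner of the bounding box.
Web: 0.7 × 7.2, A = 5.04 in², x = 0.35 in, Ī = 0.2058 in⁴.
Top flange (beyond web): 2.5 × 0.8, A = 2 in², x = 1.95 in, Ī = 1.0417 in⁴.
Bottom flange (beyond web): 2.5 × 0.8, A = 2 in², x = 1.95 in, Ī = 1.0417 in⁴.
Centroid: x̄ = ΣA·x / ΣA = 1.058 in.
Transfer each piece to the vertical centroidal axis using Ī + A·d² with d = x − 1.058:
  web: d = -0.70796 in → contributes +2.7319 in⁴
  top flange (beyond web): d = 0.89204 in → contributes +2.6331 in⁴
  bottom flange (beyond web): d = 0.89204 in → contributes +2.6331 in⁴
Total I = 7.9982 in⁴.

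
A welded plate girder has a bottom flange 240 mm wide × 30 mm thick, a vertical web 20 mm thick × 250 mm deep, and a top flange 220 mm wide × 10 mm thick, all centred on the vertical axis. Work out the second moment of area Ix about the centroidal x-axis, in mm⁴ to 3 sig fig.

Ix ≈ 1.69 × 10⁸ mm⁴

Split into non-overlapping primitives; take the origin at the lower-left of the bounding box.
Bottom plate: 240 × 30, A = 7 200 mm², y = 15 mm, Ī = 540 000 mm⁴.
Web plate: 20 × 250, A = 5 000 mm², y = 155 mm, Ī = 26 041 667 mm⁴.
Top plate: 220 × 10, A = 2 200 mm², y = 285 mm, Ī = 18 333 mm⁴.
Centroid: ȳ = ΣA·y / ΣA = 104.86 mm.
Transfer each piece to the centroidal x-axis using Ī + A·d² with d = y − 104.86:
  bottom plate: d = -89.861 mm → contributes +58 680 139 mm⁴
  web plate: d = 50.139 mm → contributes +38 611 208 mm⁴
  top plate: d = 180.14 mm → contributes +71 408 376 mm⁴
Total I = 168 699 722 mm⁴.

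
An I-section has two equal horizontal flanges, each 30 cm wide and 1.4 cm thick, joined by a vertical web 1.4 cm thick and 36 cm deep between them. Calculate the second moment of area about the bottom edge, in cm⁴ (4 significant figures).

I_base ≈ 8.541 × 10⁴ cm⁴

Treat the section as a set of non-overlapping primitives; coordinates are from the bounding-box lower-left.
Bottom flange: 30 × 1.4, A = 42 cm², y = 0.7 cm, Ī = 6.86 cm⁴.
Web: 1.4 × 36, A = 50.4 cm², y = 19.4 cm, Ī = 5443.2 cm⁴.
Top flange: 30 × 1.4, A = 42 cm², y = 38.1 cm, Ī = 6.86 cm⁴.
Transfer each piece to the bottom edge using Ī + A·d² with d = y − 0:
  bottom flange: d = 0.7 cm → contributes +27.44 cm⁴
  web: d = 19.4 cm → contributes +24411.7 cm⁴
  top flange: d = 38.1 cm → contributes +60974.5 cm⁴
Total I = 85413.7 cm⁴.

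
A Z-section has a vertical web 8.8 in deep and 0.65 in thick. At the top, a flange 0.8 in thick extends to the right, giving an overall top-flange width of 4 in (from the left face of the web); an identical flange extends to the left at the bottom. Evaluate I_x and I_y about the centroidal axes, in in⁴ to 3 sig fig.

I_x ≈ 123 in⁴, I_y ≈ 26.7 in⁴

Break the section into simple shapes (no overlaps), measuring from the bottom-left corner of the bounding box.
Web: 0.65 × 8.8, A = 5.72 in², y = 4.4 in, Ī = 36.913 in⁴.
Top flange (beyond web): 3.35 × 0.8, A = 2.68 in², y = 8.4 in, Ī = 0.14293 in⁴.
Bottom flange (beyond web): 3.35 × 0.8, A = 2.68 in², y = 0.4 in, Ī = 0.14293 in⁴.
Centroid: ȳ = ΣA·y / ΣA = 4.4 in.
Transfer each piece to the centroidal x-axis using Ī + A·d² with d = y − 4.4:
  web: d = 0 in → contributes +36.913 in⁴
  top flange (beyond web): d = 4 in → contributes +43.023 in⁴
  bottom flange (beyond web): d = -4 in → contributes +43.023 in⁴
Total I = 122.96 in⁴.
For the y-axis: x̄ = 3.675 in.
Repeating about the centroidal y-axis gives I_y = 26.654 in⁴.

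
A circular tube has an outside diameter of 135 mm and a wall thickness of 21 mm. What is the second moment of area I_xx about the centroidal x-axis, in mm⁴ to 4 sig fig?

Break the section into simple shapes (no overlaps), measuring from the bottom-left corner of the bounding box.
Outer circle: ⌀135, A = 14313.9 mm², y = 67.5 mm, Ī = 16 304 406 mm⁴.
Bore (subtracted): ⌀93, A = 6792.91 mm², y = 67.5 mm, Ī = 3 671 992 mm⁴.
By symmetry the centroid is at mid-height, ȳ = 67.5 mm.
All pieces are centred on the centroidal x-axis, so I = ΣĪ (holes subtracted) = 12 632 414 mm⁴.

I_xx ≈ 1.263 × 10⁷ mm⁴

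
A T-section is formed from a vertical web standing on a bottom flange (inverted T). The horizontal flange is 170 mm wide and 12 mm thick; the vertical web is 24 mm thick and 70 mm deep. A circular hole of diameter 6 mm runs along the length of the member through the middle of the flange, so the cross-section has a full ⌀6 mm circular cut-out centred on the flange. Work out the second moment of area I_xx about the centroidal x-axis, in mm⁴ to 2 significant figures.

I_xx ≈ 2.2 × 10⁶ mm⁴

Break the section into simple shapes (no overlaps), measuring from the bottom-left corner of the bounding box.
Flange: 170 × 12, A = 2 040 mm², y = 6 mm, Ī = 24 480 mm⁴.
Web: 24 × 70, A = 1 680 mm², y = 47 mm, Ī = 686 000 mm⁴.
Hole (subtracted): ⌀6, A = 28.27 mm², y = 6 mm, Ī = 63.62 mm⁴.
Centroid: ȳ = ΣA·y / ΣA = 24.66 mm.
Transfer each piece to the centroidal x-axis using Ī + A·d² with d = y − 24.66:
  flange: d = -18.66 mm → contributes +734 642 mm⁴
  web: d = 22.34 mm → contributes +1 524 602 mm⁴
  hole: d = -18.66 mm → contributes −9 906 mm⁴
Total I = 2 249 337 mm⁴.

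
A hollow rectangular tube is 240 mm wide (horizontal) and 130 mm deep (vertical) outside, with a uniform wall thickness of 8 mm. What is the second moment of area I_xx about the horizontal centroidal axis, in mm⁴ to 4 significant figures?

Decompose the section into non-overlapping parts with the origin at the bottom-left of its bounding rectangle.
Outer rectangle: 240 × 130, A = 31 200 mm², y = 65 mm, Ī = 43 940 000 mm⁴.
Inner void (subtracted): 224 × 114, A = 25 536 mm², y = 65 mm, Ī = 27 655 488 mm⁴.
By symmetry the centroid is at mid-height, ȳ = 65 mm.
All pieces are centred on the horizontal centroidal axis, so I = ΣĪ (holes subtracted) = 16 284 512 mm⁴.

I_xx ≈ 1.628 × 10⁷ mm⁴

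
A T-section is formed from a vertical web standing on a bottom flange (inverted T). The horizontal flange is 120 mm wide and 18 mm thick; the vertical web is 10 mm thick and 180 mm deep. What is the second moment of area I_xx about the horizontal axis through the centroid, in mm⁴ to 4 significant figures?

I_xx ≈ 1.454 × 10⁷ mm⁴

Decompose the section into non-overlapping parts with the origin at the bottom-left of its bounding rectangle.
Flange: 120 × 18, A = 2 160 mm², y = 9 mm, Ī = 58 320 mm⁴.
Web: 10 × 180, A = 1 800 mm², y = 108 mm, Ī = 4 860 000 mm⁴.
Centroid: ȳ = ΣA·y / ΣA = 54 mm.
Transfer each piece to the horizontal axis through the centroid using Ī + A·d² with d = y − 54:
  flange: d = -45 mm → contributes +4 432 320 mm⁴
  web: d = 54 mm → contributes +10 108 800 mm⁴
Total I = 14 541 120 mm⁴.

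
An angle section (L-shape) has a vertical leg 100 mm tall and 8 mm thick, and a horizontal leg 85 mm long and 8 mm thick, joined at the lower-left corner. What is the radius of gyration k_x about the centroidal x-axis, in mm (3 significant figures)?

k_x ≈ 31.5 mm

Break the section into simple shapes (no overlaps), measuring from the bottom-left corner of the bounding box.
Vertical leg: 8 × 100, A = 800 mm², y = 50 mm, Ī = 666 667 mm⁴.
Horizontal leg (remainder): 77 × 8, A = 616 mm², y = 4 mm, Ī = 3285.3 mm⁴.
Centroid: ȳ = ΣA·y / ΣA = 29.989 mm.
Transfer each piece to the centroidal x-axis using Ī + A·d² with d = y − 29.989:
  vertical leg: d = 20.011 mm → contributes +987 028 mm⁴
  horizontal leg (remainder): d = -25.989 mm → contributes +419 339 mm⁴
Total I = 1 406 368 mm⁴.
Radius of gyration: k = √(I/A) = √(1 406 368 / 1 416) = 31.515 mm.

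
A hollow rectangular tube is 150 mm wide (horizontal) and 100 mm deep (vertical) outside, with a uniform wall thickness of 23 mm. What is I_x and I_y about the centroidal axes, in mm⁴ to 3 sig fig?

I_x ≈ 1.11 × 10⁷ mm⁴, I_y ≈ 2.31 × 10⁷ mm⁴

Decompose the section into non-overlapping parts with the origin at the bottom-left of its bounding rectangle.
Outer rectangle: 150 × 100, A = 15 000 mm², y = 50 mm, Ī = 12 500 000 mm⁴.
Inner void (subtracted): 104 × 54, A = 5 616 mm², y = 50 mm, Ī = 1 364 688 mm⁴.
By symmetry the centroid is at mid-height, ȳ = 50 mm.
All pieces are centred on the centroidal x-axis, so I = ΣĪ (holes subtracted) = 11 135 312 mm⁴.
Repeating about the centroidal y-axis gives I_y = 23 063 112 mm⁴.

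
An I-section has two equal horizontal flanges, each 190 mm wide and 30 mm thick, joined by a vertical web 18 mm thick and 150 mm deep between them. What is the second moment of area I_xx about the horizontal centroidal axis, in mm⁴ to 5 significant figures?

I_xx ≈ 9.8258 × 10⁷ mm⁴

Decompose the section into non-overlapping parts with the origin at the bottom-left of its bounding rectangle.
Bottom flange: 190 × 30, A = 5 700 mm², y = 15 mm, Ī = 427 500 mm⁴.
Web: 18 × 150, A = 2 700 mm², y = 105 mm, Ī = 5 062 500 mm⁴.
Top flange: 190 × 30, A = 5 700 mm², y = 195 mm, Ī = 427 500 mm⁴.
By symmetry the centroid is at mid-height, ȳ = 105 mm.
Transfer each piece to the horizontal centroidal axis using Ī + A·d² with d = y − 105:
  bottom flange: d = -90 mm → contributes +46 597 500 mm⁴
  web: d = 0 mm → contributes +5 062 500 mm⁴
  top flange: d = 90 mm → contributes +46 597 500 mm⁴
Total I = 98 257 500 mm⁴.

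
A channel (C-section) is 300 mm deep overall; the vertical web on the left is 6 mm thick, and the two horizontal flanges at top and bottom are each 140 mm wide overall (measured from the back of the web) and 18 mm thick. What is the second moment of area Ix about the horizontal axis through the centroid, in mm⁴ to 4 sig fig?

Ix ≈ 1.095 × 10⁸ mm⁴

Decompose the section into non-overlapping parts with the origin at the bottom-left of its bounding rectangle.
Web: 6 × 300, A = 1 800 mm², y = 150 mm, Ī = 13 500 000 mm⁴.
Top flange (beyond web): 134 × 18, A = 2 412 mm², y = 291 mm, Ī = 65 124 mm⁴.
Bottom flange (beyond web): 134 × 18, A = 2 412 mm², y = 9 mm, Ī = 65 124 mm⁴.
By symmetry the centroid is at mid-height, ȳ = 150 mm.
Transfer each piece to the horizontal axis through the centroid using Ī + A·d² with d = y − 150:
  web: d = 0 mm → contributes +13 500 000 mm⁴
  top flange (beyond web): d = 141 mm → contributes +48 018 096 mm⁴
  bottom flange (beyond web): d = -141 mm → contributes +48 018 096 mm⁴
Total I = 109 536 192 mm⁴.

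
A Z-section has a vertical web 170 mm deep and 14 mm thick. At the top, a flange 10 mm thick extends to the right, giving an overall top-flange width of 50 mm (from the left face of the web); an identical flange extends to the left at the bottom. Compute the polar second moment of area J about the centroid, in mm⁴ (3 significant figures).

J ≈ 1.09 × 10⁷ mm⁴

Break the section into simple shapes (no overlaps), measuring from the bottom-left corner of the bounding box.
Web: 14 × 170, A = 2 380 mm², y = 85 mm, Ī = 5 731 833 mm⁴.
Top flange (beyond web): 36 × 10, A = 360 mm², y = 165 mm, Ī = 3 000 mm⁴.
Bottom flange (beyond web): 36 × 10, A = 360 mm², y = 5 mm, Ī = 3 000 mm⁴.
Centroid: ȳ = ΣA·y / ΣA = 85 mm.
Transfer each piece to the centroidal x-axis using Ī + A·d² with d = y − 85:
  web: d = 0 mm → contributes +5 731 833 mm⁴
  top flange (beyond web): d = 80 mm → contributes +2 307 000 mm⁴
  bottom flange (beyond web): d = -80 mm → contributes +2 307 000 mm⁴
Total I = 10 345 833 mm⁴.
For the y-axis: x̄ = 43 mm.
Repeating about the centroidal y-axis gives I_y = 566 633 mm⁴.
Polar second moment: J = I_x + I_y = 10 912 467 mm⁴.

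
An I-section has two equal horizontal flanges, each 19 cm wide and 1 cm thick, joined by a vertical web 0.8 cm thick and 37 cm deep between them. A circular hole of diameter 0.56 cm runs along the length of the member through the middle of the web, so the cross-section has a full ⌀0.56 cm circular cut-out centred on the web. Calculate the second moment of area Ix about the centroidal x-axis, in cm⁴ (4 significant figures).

Ix ≈ 1.710 × 10⁴ cm⁴

Decompose the section into non-overlapping parts with the origin at the bottom-left of its bounding rectangle.
Bottom flange: 19 × 1, A = 19 cm², y = 0.5 cm, Ī = 1.58333 cm⁴.
Web: 0.8 × 37, A = 29.6 cm², y = 19.5 cm, Ī = 3376.87 cm⁴.
Top flange: 19 × 1, A = 19 cm², y = 38.5 cm, Ī = 1.58333 cm⁴.
Hole (subtracted): ⌀0.56, A = 0.246301 cm², y = 19.5 cm, Ī = 0.0048275 cm⁴.
By symmetry the centroid is at mid-height, ȳ = 19.5 cm.
Transfer each piece to the centroidal x-axis using Ī + A·d² with d = y − 19.5:
  bottom flange: d = -19 cm → contributes +6860.58 cm⁴
  web: d = 0 cm → contributes +3376.87 cm⁴
  top flange: d = 19 cm → contributes +6860.58 cm⁴
  hole: d = 0 cm → contributes −0.0048275 cm⁴
Total I = 17 098 cm⁴.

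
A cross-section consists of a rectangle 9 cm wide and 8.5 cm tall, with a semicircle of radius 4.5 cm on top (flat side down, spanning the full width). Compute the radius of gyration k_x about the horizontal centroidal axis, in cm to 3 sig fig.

Decompose the section into non-overlapping parts with the origin at the bottom-left of its bounding rectangle.
Rectangular body: 9 × 8.5, A = 76.5 cm², y = 4.25 cm, Ī = 460.59 cm⁴.
Semicircular cap: semicircle r = 4.5, A = 31.809 cm², y = 10.41 cm, Ī = 45.007 cm⁴.
Centroid: ȳ = ΣA·y / ΣA = 6.0591 cm.
Transfer each piece to the horizontal centroidal axis using Ī + A·d² with d = y − 6.0591:
  rectangular body: d = -1.8091 cm → contributes +710.95 cm⁴
  semicircular cap: d = 4.3508 cm → contributes +647.13 cm⁴
Total I = 1358.1 cm⁴.
Radius of gyration: k = √(I/A) = √(1358.1 / 108.31) = 3.541 cm.

k_x ≈ 3.54 cm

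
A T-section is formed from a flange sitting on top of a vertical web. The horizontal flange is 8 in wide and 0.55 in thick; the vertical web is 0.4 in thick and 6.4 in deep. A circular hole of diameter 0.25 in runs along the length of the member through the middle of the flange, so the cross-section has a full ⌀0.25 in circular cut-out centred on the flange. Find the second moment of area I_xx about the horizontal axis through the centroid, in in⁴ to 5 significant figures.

I_xx ≈ 28.311 in⁴

Break the section into simple shapes (no overlaps), measuring from the bottom-left corner of the bounding box.
Flange: 8 × 0.55, A = 4.4 in², y = 6.675 in, Ī = 0.1109167 in⁴.
Web: 0.4 × 6.4, A = 2.56 in², y = 3.2 in, Ī = 8.738133 in⁴.
Hole (subtracted): ⌀0.25, A = 0.04908739 in², y = 6.675 in, Ī = 0.0001917476 in⁴.
Centroid: ȳ = ΣA·y / ΣA = 5.38776 in.
Transfer each piece to the horizontal axis through the centroid using Ī + A·d² with d = y − 5.38776:
  flange: d = 1.28724 in → contributes +7.401653 in⁴
  web: d = -2.18776 in → contributes +20.99105 in⁴
  hole: d = 1.28724 in → contributes −0.08152884 in⁴
Total I = 28.31118 in⁴.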